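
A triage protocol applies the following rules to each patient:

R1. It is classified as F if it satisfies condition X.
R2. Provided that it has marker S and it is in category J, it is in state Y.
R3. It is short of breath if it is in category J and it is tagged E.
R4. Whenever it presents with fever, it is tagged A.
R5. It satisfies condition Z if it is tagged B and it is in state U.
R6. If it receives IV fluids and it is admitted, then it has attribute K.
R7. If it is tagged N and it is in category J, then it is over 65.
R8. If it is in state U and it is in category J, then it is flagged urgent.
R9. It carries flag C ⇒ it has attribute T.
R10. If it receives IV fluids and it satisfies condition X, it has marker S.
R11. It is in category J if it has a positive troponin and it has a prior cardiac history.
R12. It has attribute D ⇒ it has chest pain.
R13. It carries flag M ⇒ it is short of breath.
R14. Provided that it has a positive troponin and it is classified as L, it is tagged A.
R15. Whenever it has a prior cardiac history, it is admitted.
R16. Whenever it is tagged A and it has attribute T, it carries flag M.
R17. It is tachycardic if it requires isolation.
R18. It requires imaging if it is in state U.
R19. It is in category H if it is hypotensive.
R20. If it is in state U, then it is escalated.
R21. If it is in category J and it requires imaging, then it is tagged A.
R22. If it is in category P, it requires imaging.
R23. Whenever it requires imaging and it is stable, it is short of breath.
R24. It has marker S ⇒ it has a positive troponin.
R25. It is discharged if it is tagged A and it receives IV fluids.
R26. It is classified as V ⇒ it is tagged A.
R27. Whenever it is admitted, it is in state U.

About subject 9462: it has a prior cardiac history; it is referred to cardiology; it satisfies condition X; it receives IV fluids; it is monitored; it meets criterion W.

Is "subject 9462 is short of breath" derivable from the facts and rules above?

No

Forward chaining from the given facts derives: is classified as F, has marker S, is admitted, has a positive troponin, is in state U, has attribute K, is in category J, requires imaging, is escalated, is tagged A, is discharged, is in state Y, is flagged urgent.
Rules concluding "it is short of breath": R3 needs "it is tagged E"; R13 needs "it carries flag M"; R23 needs "it is stable" — none of these are established.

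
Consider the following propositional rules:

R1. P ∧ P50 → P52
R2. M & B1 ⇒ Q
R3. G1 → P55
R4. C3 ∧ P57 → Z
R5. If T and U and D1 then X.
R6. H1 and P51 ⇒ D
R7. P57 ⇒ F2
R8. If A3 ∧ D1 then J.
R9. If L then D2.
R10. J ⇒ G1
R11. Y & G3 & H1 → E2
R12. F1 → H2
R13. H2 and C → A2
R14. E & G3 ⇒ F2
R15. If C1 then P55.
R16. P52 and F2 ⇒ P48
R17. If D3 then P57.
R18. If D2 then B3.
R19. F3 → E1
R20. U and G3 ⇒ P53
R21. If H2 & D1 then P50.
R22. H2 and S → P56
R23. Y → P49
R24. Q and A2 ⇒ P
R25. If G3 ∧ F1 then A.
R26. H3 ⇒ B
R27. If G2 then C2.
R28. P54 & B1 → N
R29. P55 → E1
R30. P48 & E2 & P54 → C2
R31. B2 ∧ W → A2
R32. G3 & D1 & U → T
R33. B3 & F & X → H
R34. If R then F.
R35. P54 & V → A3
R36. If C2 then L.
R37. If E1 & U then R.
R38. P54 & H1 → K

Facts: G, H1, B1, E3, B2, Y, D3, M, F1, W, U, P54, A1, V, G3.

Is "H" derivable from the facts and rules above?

No

Forward chaining from the given facts derives: Q, E2, H2, P57, P53, P49, A, N, A2, A3, K, F2, P.
The only rule concluding H is R33, which needs B3; that is never established.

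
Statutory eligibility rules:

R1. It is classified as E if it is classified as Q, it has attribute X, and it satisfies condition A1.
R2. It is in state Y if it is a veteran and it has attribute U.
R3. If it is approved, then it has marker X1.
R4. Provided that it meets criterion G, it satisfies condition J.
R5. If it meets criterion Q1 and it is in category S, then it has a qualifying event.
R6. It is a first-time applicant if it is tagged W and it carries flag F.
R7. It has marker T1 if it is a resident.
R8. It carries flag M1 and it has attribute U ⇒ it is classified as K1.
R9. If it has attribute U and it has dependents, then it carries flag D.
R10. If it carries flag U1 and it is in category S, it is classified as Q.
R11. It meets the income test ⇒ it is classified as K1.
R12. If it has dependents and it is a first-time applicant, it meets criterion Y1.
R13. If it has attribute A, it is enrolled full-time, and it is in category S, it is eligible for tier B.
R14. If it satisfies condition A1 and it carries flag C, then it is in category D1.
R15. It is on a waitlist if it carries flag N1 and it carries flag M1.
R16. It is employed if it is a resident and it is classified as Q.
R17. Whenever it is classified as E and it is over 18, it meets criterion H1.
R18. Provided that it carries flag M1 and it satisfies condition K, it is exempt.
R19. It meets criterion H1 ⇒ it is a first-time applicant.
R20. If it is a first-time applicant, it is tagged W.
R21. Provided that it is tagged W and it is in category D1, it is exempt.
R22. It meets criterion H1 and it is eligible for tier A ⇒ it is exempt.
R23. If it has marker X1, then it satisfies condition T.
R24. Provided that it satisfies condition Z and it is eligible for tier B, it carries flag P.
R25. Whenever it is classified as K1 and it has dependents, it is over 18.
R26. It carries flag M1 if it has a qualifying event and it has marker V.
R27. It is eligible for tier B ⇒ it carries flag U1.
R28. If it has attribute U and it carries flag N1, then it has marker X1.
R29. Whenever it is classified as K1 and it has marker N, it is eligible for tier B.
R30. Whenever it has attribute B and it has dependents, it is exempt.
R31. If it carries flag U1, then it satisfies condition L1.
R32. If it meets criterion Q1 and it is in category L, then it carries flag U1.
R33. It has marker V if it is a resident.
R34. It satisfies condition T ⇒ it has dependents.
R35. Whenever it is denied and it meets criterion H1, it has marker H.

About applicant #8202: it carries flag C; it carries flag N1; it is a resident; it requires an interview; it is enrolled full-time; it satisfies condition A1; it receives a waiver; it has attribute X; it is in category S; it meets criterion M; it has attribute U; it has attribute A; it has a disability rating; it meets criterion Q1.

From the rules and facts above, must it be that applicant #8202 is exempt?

Yes

By R5 (it meets criterion Q1, it is in category S): it has a qualifying event.
By R13 (it has attribute A, it is enrolled full-time, it is in category S): it is eligible for tier B.
By R14 (it satisfies condition A1, it carries flag C): it is in category D1.
By R27 (it is eligible for tier B): it carries flag U1.
By R28 (it has attribute U, it carries flag N1): it has marker X1.
By R33 (it is a resident): it has marker V.
By R10 (it carries flag U1, it is in category S): it is classified as Q.
By R23 (it has marker X1): it satisfies condition T.
By R26 (it has a qualifying event, it has marker V): it carries flag M1.
By R34 (it satisfies condition T): it has dependents.
By R1 (it is classified as Q, it has attribute X, it satisfies condition A1): it is classified as E.
By R8 (it carries flag M1, it has attribute U): it is classified as K1.
By R25 (it is classified as K1, it has dependents): it is over 18.
By R17 (it is classified as E, it is over 18): it meets criterion H1.
By R19 (it meets criterion H1): it is a first-time applicant.
By R20 (it is a first-time applicant): it is tagged W.
By R21 (it is tagged W, it is in category D1): it is exempt.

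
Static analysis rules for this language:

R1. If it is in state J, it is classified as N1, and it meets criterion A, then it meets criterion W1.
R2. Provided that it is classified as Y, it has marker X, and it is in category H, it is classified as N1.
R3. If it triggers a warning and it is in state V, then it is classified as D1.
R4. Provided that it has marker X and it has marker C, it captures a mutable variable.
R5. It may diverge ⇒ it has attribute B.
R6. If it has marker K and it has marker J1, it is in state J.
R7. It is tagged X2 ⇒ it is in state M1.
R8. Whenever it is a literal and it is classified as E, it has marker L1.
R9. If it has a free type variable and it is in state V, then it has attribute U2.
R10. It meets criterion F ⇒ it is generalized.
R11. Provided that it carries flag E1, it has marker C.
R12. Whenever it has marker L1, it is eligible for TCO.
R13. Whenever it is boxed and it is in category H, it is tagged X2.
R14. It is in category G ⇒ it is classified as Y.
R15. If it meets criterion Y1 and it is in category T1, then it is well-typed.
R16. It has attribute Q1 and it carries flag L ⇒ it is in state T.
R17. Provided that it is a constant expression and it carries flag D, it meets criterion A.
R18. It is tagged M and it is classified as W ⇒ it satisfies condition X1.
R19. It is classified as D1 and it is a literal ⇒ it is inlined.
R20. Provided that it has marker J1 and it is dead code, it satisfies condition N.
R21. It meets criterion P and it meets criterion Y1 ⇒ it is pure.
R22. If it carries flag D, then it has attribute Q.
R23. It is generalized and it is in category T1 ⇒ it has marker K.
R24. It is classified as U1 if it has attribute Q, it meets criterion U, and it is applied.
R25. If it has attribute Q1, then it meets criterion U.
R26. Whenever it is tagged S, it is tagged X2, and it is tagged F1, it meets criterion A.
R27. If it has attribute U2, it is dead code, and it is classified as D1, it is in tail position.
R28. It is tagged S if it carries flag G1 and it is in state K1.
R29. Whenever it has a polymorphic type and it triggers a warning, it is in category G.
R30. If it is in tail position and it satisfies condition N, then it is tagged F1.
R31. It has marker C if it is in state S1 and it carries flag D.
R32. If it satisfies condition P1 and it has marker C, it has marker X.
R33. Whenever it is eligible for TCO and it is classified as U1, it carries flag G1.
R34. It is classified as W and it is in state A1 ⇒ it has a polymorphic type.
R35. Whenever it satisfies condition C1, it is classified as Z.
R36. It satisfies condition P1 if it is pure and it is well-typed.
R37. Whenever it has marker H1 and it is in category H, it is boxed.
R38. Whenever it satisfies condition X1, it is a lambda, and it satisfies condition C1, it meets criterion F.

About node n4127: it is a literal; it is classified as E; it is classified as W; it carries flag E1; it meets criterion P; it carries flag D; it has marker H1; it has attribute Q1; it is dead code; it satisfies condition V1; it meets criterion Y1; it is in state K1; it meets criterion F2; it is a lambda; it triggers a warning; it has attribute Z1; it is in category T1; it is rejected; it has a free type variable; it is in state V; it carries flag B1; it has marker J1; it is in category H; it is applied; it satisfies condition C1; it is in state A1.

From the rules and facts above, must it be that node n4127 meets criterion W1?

No

Forward chaining from the given facts derives: is classified as D1, has marker L1, has attribute U2, has marker C, is eligible for TCO, is well-typed, is inlined, satisfies condition N, is pure, has attribute Q, meets criterion U, is in tail position, is tagged F1, has a polymorphic type, is classified as Z, satisfies condition P1, is boxed, is tagged X2, is classified as U1, is in category G, has marker X, carries flag G1, captures a mutable variable, is in state M1, is classified as Y, is tagged S, is classified as N1, meets criterion A.
The only rule concluding "it meets criterion W1" is R1, which needs "it is in state J"; that is never established.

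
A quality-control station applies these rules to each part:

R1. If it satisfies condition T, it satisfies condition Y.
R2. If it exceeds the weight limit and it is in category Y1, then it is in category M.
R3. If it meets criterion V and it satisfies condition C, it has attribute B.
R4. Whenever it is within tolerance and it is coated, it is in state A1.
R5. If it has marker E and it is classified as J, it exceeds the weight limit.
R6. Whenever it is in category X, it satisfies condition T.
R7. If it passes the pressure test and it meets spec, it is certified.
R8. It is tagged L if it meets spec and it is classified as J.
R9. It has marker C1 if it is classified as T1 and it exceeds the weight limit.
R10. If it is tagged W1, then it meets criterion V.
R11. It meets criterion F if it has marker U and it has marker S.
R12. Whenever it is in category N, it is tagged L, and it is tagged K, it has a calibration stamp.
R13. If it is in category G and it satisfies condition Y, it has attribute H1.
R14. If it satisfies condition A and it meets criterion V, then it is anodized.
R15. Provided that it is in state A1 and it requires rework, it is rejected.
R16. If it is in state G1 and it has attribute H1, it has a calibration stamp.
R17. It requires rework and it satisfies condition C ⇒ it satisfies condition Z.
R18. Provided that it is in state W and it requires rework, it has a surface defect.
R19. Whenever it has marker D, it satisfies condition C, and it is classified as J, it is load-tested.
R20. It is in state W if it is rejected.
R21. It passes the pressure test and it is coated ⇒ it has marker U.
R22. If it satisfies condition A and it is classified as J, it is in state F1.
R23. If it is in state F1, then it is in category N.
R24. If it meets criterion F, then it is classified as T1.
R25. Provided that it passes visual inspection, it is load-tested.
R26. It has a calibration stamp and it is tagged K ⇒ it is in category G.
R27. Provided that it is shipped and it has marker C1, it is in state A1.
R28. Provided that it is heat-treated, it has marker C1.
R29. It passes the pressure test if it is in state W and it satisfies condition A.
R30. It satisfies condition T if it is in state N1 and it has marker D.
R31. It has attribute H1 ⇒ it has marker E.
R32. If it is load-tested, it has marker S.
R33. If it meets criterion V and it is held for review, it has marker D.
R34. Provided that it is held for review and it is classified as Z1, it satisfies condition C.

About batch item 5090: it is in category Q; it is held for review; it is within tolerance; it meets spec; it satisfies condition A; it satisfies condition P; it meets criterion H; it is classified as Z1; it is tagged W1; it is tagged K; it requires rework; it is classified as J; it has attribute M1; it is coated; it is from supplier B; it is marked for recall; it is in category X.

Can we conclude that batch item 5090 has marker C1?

Yes

By R4 (it is within tolerance, it is coated): it is in state A1.
By R6 (it is in category X): it satisfies condition T.
By R8 (it meets spec, it is classified as J): it is tagged L.
By R10 (it is tagged W1): it meets criterion V.
By R15 (it is in state A1, it requires rework): it is rejected.
By R20 (it is rejected): it is in state W.
By R22 (it satisfies condition A, it is classified as J): it is in state F1.
By R23 (it is in state F1): it is in category N.
By R29 (it is in state W, it satisfies condition A): it passes the pressure test.
By R33 (it meets criterion V, it is held for review): it has marker D.
By R34 (it is held for review, it is classified as Z1): it satisfies condition C.
By R1 (it satisfies condition T): it satisfies condition Y.
By R12 (it is in category N, it is tagged L, it is tagged K): it has a calibration stamp.
By R19 (it has marker D, it satisfies condition C, it is classified as J): it is load-tested.
By R21 (it passes the pressure test, it is coated): it has marker U.
By R26 (it has a calibration stamp, it is tagged K): it is in category G.
By R32 (it is load-tested): it has marker S.
By R11 (it has marker U, it has marker S): it meets criterion F.
By R13 (it is in category G, it satisfies condition Y): it has attribute H1.
By R24 (it meets criterion F): it is classified as T1.
By R31 (it has attribute H1): it has marker E.
By R5 (it has marker E, it is classified as J): it exceeds the weight limit.
By R9 (it is classified as T1, it exceeds the weight limit): it has marker C1.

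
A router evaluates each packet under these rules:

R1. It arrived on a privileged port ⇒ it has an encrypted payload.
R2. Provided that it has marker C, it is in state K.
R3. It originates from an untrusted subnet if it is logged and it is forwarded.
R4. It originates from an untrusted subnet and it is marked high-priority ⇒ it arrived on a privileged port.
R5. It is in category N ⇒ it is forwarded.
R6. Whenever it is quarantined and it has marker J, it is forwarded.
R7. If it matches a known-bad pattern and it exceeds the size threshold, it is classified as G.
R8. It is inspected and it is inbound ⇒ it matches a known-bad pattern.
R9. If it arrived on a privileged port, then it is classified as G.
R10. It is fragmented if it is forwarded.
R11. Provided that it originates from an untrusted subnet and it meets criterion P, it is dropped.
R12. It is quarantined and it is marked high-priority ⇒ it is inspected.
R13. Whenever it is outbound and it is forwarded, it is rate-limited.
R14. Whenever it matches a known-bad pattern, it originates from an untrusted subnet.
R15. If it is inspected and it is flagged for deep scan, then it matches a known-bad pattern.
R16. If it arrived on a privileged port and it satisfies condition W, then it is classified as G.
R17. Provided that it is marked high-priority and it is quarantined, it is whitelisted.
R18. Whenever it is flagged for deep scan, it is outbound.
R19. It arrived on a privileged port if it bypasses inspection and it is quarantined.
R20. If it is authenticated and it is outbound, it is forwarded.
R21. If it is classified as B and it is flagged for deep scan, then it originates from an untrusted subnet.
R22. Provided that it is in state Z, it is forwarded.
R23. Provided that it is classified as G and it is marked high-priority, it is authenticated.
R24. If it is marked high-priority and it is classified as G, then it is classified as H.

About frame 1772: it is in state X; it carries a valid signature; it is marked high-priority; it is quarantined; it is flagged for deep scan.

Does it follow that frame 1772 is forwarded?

By R12 (it is quarantined, it is marked high-priority): it is inspected.
By R15 (it is inspected, it is flagged for deep scan): it matches a known-bad pattern.
By R18 (it is flagged for deep scan): it is outbound.
By R14 (it matches a known-bad pattern): it originates from an untrusted subnet.
By R4 (it originates from an untrusted subnet, it is marked high-priority): it arrived on a privileged port.
By R9 (it arrived on a privileged port): it is classified as G.
By R23 (it is classified as G, it is marked high-priority): it is authenticated.
By R20 (it is authenticated, it is outbound): it is forwarded.

Yes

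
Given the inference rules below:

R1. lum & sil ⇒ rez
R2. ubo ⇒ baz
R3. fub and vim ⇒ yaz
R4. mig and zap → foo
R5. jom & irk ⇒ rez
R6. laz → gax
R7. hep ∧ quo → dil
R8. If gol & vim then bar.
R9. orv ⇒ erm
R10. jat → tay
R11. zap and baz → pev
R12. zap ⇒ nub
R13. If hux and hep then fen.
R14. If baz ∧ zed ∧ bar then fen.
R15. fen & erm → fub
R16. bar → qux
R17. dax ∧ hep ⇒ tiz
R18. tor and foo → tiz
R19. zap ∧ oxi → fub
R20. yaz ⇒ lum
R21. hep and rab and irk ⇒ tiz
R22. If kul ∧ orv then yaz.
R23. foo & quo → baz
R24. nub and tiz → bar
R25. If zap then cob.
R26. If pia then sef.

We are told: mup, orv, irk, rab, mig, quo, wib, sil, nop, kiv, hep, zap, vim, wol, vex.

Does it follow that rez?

Forward chaining from the given facts derives: foo, dil, erm, nub, tiz, baz, bar, cob, pev, qux.
Rules concluding rez: R1 needs lum; R5 needs jom — none of these are established.

No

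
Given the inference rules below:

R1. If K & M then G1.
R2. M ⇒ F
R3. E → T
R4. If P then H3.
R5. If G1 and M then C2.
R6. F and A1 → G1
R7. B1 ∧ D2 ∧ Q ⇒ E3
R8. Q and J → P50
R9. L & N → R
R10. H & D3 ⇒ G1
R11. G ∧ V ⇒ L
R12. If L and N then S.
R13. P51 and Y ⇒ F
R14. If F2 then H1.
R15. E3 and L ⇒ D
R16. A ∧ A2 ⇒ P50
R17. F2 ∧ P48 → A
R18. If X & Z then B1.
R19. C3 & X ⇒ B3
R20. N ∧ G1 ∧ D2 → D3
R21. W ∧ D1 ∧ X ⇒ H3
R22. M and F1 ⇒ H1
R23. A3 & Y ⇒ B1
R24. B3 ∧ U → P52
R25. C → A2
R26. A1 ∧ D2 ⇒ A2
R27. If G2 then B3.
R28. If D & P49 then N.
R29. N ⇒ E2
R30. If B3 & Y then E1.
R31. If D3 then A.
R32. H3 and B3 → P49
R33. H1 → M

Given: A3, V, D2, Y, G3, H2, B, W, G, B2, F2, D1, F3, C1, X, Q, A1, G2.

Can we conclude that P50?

L  (by R11: G, V)
H1  (by R14: F2)
H3  (by R21: W, D1, X)
B1  (by R23: A3, Y)
A2  (by R26: A1, D2)
B3  (by R27: G2)
P49  (by R32: H3, B3)
M  (by R33: H1)
F  (by R2: M)
G1  (by R6: F, A1)
E3  (by R7: B1, D2, Q)
D  (by R15: E3, L)
N  (by R28: D, P49)
D3  (by R20: N, G1, D2)
A  (by R31: D3)
P50  (by R16: A, A2)

Yes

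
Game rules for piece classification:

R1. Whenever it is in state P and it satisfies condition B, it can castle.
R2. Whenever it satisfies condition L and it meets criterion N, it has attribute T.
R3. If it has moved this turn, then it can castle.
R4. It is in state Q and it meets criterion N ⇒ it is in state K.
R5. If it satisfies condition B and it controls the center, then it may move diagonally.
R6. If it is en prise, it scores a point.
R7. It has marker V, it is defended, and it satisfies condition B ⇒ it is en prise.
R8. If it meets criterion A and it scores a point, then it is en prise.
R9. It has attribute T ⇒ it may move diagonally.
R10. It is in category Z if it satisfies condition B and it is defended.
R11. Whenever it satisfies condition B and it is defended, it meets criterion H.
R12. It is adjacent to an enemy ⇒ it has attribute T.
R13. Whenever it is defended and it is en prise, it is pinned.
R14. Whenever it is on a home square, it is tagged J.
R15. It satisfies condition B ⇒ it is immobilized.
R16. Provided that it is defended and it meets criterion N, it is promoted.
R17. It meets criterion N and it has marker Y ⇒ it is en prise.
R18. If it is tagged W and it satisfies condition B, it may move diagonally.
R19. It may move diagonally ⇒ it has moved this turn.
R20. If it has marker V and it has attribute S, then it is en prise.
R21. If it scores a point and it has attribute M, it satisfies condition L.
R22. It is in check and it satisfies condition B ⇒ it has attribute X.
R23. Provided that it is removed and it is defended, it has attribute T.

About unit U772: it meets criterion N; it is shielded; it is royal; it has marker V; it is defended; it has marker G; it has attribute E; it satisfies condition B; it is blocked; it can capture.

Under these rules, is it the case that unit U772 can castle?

No

Forward chaining from the given facts derives: is en prise, is in category Z, meets criterion H, is pinned, is immobilized, is promoted, scores a point.
Rules concluding "it can castle": R1 needs "it is in state P"; R3 needs "it has moved this turn" — none of these are established.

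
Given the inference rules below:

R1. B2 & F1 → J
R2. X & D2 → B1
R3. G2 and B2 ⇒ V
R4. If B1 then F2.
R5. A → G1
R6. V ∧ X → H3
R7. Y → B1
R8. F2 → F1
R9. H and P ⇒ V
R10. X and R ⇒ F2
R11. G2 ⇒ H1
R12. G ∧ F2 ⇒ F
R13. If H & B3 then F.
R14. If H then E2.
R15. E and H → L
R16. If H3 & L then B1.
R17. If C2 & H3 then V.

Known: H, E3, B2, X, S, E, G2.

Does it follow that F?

No

Forward chaining from the given facts derives: V, H3, H1, E2, L, B1, F2, F1, J.
Rules concluding F: R12 needs G; R13 needs B3 — none of these are established.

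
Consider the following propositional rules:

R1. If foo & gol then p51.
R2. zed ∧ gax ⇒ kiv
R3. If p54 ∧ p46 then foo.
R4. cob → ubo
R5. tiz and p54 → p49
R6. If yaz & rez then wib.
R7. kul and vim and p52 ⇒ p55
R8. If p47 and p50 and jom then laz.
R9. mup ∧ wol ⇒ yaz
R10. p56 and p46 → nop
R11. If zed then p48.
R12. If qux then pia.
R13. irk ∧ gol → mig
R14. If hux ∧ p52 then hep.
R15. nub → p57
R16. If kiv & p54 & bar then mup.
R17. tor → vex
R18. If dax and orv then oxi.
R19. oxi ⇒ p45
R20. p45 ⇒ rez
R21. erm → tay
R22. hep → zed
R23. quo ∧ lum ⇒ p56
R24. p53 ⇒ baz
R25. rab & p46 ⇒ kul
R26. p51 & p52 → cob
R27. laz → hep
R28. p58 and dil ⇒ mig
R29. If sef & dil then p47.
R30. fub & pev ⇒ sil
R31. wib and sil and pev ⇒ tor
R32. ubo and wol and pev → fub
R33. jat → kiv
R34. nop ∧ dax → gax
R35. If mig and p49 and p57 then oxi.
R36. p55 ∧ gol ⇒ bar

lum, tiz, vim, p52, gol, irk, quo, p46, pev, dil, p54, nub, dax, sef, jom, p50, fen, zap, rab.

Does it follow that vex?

Forward chaining from the given facts derives: foo, p49, mig, p57, p56, kul, p47, oxi, p51, p55, laz, nop, p45, rez, cob, hep, gax, bar, ubo, zed, kiv, p48, mup.
The only rule concluding vex is R17, which needs tor; that is never established.

No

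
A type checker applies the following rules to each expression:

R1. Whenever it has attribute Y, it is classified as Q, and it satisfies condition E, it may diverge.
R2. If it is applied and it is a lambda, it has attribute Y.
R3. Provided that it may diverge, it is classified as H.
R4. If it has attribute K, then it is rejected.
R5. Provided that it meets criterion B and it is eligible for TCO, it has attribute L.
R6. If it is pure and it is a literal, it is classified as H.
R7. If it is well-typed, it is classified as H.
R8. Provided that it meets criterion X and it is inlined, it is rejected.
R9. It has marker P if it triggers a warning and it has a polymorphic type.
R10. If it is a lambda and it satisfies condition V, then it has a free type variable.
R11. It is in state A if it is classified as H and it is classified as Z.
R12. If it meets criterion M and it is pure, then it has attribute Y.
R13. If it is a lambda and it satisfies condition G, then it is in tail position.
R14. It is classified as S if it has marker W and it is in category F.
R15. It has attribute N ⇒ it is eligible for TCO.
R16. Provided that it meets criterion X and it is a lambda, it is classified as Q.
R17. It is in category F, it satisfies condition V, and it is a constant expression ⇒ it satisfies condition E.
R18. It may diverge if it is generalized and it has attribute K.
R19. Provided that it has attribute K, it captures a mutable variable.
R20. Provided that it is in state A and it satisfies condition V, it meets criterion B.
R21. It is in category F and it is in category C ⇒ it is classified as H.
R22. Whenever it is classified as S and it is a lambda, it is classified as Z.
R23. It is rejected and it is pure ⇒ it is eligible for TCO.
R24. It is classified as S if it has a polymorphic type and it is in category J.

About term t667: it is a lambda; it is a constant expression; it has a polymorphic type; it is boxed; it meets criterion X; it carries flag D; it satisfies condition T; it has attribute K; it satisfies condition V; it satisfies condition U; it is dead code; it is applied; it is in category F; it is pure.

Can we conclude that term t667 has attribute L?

No

Forward chaining from the given facts derives: has attribute Y, is rejected, has a free type variable, is classified as Q, satisfies condition E, captures a mutable variable, is eligible for TCO, may diverge, is classified as H.
The only rule concluding "it has attribute L" is R5, which needs "it meets criterion B"; that is never established.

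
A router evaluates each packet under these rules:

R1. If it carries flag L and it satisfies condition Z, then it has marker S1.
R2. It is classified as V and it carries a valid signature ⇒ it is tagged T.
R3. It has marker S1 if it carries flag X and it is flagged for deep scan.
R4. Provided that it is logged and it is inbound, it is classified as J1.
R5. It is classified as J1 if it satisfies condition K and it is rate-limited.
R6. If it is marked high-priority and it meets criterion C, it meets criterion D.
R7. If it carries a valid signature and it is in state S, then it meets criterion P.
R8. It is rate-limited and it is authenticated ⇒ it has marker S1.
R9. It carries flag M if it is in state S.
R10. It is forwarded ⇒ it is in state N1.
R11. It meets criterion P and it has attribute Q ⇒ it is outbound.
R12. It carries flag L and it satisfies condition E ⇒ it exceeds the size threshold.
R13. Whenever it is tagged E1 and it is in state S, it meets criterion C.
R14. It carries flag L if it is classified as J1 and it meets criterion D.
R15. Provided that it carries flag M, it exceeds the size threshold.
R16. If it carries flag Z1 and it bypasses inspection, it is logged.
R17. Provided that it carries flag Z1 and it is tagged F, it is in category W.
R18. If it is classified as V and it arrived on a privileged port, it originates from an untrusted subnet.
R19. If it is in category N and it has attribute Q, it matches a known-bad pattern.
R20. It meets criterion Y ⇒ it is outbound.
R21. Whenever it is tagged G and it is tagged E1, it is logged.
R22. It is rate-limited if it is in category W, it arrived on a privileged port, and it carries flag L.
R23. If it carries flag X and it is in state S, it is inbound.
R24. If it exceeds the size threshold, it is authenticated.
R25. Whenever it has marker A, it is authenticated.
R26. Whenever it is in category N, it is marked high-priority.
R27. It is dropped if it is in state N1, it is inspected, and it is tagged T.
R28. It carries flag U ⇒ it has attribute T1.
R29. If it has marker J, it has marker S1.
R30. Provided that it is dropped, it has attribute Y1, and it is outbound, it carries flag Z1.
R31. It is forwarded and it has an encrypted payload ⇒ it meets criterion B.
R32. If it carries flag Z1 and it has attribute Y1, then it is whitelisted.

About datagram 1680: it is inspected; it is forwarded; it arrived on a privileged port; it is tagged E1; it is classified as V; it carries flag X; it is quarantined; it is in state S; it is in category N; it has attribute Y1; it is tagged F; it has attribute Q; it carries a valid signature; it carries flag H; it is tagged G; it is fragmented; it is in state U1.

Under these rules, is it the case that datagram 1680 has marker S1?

Yes

By R2 (it is classified as V, it carries a valid signature): it is tagged T.
By R7 (it carries a valid signature, it is in state S): it meets criterion P.
By R9 (it is in state S): it carries flag M.
By R10 (it is forwarded): it is in state N1.
By R11 (it meets criterion P, it has attribute Q): it is outbound.
By R13 (it is tagged E1, it is in state S): it meets criterion C.
By R15 (it carries flag M): it exceeds the size threshold.
By R21 (it is tagged G, it is tagged E1): it is logged.
By R23 (it carries flag X, it is in state S): it is inbound.
By R24 (it exceeds the size threshold): it is authenticated.
By R26 (it is in category N): it is marked high-priority.
By R27 (it is in state N1, it is inspected, it is tagged T): it is dropped.
By R30 (it is dropped, it has attribute Y1, it is outbound): it carries flag Z1.
By R4 (it is logged, it is inbound): it is classified as J1.
By R6 (it is marked high-priority, it meets criterion C): it meets criterion D.
By R14 (it is classified as J1, it meets criterion D): it carries flag L.
By R17 (it carries flag Z1, it is tagged F): it is in category W.
By R22 (it is in category W, it arrived on a privileged port, it carries flag L): it is rate-limited.
By R8 (it is rate-limited, it is authenticated): it has marker S1.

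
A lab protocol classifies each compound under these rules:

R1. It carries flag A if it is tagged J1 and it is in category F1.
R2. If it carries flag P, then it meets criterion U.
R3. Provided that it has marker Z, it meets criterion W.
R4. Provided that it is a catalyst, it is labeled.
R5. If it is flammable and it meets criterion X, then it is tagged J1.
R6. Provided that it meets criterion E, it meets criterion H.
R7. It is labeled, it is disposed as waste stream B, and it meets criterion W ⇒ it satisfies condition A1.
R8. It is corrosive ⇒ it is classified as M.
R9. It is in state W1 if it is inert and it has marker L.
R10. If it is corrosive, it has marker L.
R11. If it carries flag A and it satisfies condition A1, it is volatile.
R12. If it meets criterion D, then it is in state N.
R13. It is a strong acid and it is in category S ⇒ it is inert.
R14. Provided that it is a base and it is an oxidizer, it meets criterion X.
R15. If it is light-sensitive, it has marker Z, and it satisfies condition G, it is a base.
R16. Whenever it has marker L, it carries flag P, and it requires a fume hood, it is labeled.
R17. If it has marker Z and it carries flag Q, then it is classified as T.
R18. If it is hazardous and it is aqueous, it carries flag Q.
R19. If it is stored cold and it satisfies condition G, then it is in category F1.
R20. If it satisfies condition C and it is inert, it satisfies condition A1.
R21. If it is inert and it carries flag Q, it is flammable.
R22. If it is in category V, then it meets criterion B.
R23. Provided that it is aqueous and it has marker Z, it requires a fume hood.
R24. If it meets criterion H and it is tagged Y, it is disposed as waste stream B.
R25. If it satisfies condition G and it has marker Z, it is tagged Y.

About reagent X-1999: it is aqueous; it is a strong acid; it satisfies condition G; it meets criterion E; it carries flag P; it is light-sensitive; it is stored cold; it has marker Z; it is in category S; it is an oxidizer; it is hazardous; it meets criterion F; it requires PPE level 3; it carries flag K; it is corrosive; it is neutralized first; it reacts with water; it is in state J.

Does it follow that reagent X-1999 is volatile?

Yes

By R3 (it has marker Z): it meets criterion W.
By R6 (it meets criterion E): it meets criterion H.
By R10 (it is corrosive): it has marker L.
By R13 (it is a strong acid, it is in category S): it is inert.
By R15 (it is light-sensitive, it has marker Z, it satisfies condition G): it is a base.
By R18 (it is hazardous, it is aqueous): it carries flag Q.
By R19 (it is stored cold, it satisfies condition G): it is in category F1.
By R21 (it is inert, it carries flag Q): it is flammable.
By R23 (it is aqueous, it has marker Z): it requires a fume hood.
By R25 (it satisfies condition G, it has marker Z): it is tagged Y.
By R14 (it is a base, it is an oxidizer): it meets criterion X.
By R16 (it has marker L, it carries flag P, it requires a fume hood): it is labeled.
By R24 (it meets criterion H, it is tagged Y): it is disposed as waste stream B.
By R5 (it is flammable, it meets criterion X): it is tagged J1.
By R7 (it is labeled, it is disposed as waste stream B, it meets criterion W): it satisfies condition A1.
By R1 (it is tagged J1, it is in category F1): it carries flag A.
By R11 (it carries flag A, it satisfies condition A1): it is volatile.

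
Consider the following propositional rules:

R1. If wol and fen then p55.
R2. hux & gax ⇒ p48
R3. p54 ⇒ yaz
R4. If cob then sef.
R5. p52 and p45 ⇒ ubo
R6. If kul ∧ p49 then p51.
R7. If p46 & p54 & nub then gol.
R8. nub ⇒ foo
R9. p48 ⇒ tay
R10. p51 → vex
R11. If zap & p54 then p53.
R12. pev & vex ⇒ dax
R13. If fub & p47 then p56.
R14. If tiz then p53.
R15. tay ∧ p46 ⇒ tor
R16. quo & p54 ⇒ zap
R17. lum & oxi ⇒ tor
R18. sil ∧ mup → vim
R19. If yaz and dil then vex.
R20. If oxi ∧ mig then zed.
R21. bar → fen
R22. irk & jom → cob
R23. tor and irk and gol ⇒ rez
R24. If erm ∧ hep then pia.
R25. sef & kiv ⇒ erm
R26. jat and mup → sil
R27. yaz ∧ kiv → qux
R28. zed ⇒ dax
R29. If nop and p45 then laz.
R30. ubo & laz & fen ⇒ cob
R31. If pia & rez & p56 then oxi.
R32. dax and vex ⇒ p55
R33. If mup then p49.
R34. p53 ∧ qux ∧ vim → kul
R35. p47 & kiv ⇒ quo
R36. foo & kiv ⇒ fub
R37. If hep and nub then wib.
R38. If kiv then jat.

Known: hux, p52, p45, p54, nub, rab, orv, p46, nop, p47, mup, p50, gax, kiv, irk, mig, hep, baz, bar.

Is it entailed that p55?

Yes

p48  (by R2: hux, gax)
yaz  (by R3: p54)
ubo  (by R5: p52, p45)
gol  (by R7: p46, p54, nub)
foo  (by R8: nub)
tay  (by R9: p48)
tor  (by R15: tay, p46)
fen  (by R21: bar)
rez  (by R23: tor, irk, gol)
qux  (by R27: yaz, kiv)
laz  (by R29: nop, p45)
cob  (by R30: ubo, laz, fen)
p49  (by R33: mup)
quo  (by R35: p47, kiv)
fub  (by R36: foo, kiv)
jat  (by R38: kiv)
sef  (by R4: cob)
p56  (by R13: fub, p47)
zap  (by R16: quo, p54)
erm  (by R25: sef, kiv)
sil  (by R26: jat, mup)
p53  (by R11: zap, p54)
vim  (by R18: sil, mup)
pia  (by R24: erm, hep)
oxi  (by R31: pia, rez, p56)
kul  (by R34: p53, qux, vim)
p51  (by R6: kul, p49)
vex  (by R10: p51)
zed  (by R20: oxi, mig)
dax  (by R28: zed)
p55  (by R32: dax, vex)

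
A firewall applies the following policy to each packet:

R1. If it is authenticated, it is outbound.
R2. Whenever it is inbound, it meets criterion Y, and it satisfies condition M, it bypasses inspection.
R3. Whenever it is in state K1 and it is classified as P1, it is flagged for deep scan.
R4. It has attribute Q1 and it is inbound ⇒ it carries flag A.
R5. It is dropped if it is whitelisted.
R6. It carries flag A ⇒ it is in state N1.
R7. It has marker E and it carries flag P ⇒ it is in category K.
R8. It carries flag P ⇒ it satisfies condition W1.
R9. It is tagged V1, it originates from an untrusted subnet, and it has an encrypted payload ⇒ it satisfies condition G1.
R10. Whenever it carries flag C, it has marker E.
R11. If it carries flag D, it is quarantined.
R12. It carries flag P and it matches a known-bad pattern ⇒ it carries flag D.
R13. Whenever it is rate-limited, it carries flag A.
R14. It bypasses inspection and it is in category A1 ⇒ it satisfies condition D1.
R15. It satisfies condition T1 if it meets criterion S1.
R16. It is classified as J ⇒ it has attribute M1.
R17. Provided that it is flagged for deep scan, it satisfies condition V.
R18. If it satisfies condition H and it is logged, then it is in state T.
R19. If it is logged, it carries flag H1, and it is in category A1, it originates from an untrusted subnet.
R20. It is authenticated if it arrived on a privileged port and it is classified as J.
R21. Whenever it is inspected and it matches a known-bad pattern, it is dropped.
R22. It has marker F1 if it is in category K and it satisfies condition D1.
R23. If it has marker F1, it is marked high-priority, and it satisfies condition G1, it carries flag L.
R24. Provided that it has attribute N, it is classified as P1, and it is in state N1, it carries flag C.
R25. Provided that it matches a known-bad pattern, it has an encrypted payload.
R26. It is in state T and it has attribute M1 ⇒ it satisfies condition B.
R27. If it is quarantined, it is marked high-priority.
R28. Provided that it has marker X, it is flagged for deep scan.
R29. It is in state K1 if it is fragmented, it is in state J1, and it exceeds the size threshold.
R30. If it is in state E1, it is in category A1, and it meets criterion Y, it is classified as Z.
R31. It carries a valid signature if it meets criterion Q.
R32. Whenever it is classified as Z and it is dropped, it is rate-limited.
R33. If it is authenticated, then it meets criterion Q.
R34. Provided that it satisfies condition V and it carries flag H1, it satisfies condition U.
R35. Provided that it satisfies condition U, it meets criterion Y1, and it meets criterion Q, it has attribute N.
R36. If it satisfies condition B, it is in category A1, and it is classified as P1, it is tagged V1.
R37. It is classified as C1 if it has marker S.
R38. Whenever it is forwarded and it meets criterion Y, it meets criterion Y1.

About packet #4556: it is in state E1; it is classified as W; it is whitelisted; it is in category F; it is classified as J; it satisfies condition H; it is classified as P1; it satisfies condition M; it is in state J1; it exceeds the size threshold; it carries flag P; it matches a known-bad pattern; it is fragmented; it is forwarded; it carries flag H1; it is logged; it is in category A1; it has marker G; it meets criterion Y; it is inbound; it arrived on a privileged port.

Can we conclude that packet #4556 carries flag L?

Yes

By R2 (it is inbound, it meets criterion Y, it satisfies condition M): it bypasses inspection.
By R5 (it is whitelisted): it is dropped.
By R12 (it carries flag P, it matches a known-bad pattern): it carries flag D.
By R14 (it bypasses inspection, it is in category A1): it satisfies condition D1.
By R16 (it is classified as J): it has attribute M1.
By R18 (it satisfies condition H, it is logged): it is in state T.
By R19 (it is logged, it carries flag H1, it is in category A1): it originates from an untrusted subnet.
By R20 (it arrived on a privileged port, it is classified as J): it is authenticated.
By R25 (it matches a known-bad pattern): it has an encrypted payload.
By R26 (it is in state T, it has attribute M1): it satisfies condition B.
By R29 (it is fragmented, it is in state J1, it exceeds the size threshold): it is in state K1.
By R30 (it is in state E1, it is in category A1, it meets criterion Y): it is classified as Z.
By R32 (it is classified as Z, it is dropped): it is rate-limited.
By R33 (it is authenticated): it meets criterion Q.
By R36 (it satisfies condition B, it is in category A1, it is classified as P1): it is tagged V1.
By R38 (it is forwarded, it meets criterion Y): it meets criterion Y1.
By R3 (it is in state K1, it is classified as P1): it is flagged for deep scan.
By R9 (it is tagged V1, it originates from an untrusted subnet, it has an encrypted payload): it satisfies condition G1.
By R11 (it carries flag D): it is quarantined.
By R13 (it is rate-limited): it carries flag A.
By R17 (it is flagged for deep scan): it satisfies condition V.
By R27 (it is quarantined): it is marked high-priority.
By R34 (it satisfies condition V, it carries flag H1): it satisfies condition U.
By R35 (it satisfies condition U, it meets criterion Y1, it meets criterion Q): it has attribute N.
By R6 (it carries flag A): it is in state N1.
By R24 (it has attribute N, it is classified as P1, it is in state N1): it carries flag C.
By R10 (it carries flag C): it has marker E.
By R7 (it has marker E, it carries flag P): it is in category K.
By R22 (it is in category K, it satisfies condition D1): it has marker F1.
By R23 (it has marker F1, it is marked high-priority, it satisfies condition G1): it carries flag L.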